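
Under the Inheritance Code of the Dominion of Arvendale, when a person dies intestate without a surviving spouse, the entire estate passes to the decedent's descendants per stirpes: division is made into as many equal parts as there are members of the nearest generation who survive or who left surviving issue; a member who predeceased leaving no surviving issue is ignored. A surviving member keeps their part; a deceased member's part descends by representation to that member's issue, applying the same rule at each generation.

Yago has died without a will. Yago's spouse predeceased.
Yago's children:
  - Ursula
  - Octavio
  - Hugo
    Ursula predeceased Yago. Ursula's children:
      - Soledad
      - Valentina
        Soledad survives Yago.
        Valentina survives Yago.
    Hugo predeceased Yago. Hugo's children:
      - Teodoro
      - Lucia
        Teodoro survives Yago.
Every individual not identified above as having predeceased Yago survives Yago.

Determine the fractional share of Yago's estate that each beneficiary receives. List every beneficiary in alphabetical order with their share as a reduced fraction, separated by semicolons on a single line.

There is no surviving spouse, so the entire estate passes to Yago's descendants per stirpes.
The estate is divided into 3 equal shares of 1/3 among Ursula, Octavio, Hugo.
Ursula predeceased; the 1/3 allotted to Ursula's branch passes to Ursula's issue by representation.
The 1/3 is divided into 2 equal shares of 1/6 among Soledad, Valentina.
Soledad is living and takes 1/6.
Valentina is living and takes 1/6.
Octavio is living and takes 1/3.
Hugo predeceased; the 1/3 allotted to Hugo's branch passes to Hugo's issue by representation.
The 1/3 is divided into 2 equal shares of 1/6 among Teodoro, Lucia.
Teodoro is living and takes 1/6.
Lucia is living and takes 1/6.

Lucia 1/6; Octavio 1/3; Soledad 1/6; Teodoro 1/6; Valentina 1/6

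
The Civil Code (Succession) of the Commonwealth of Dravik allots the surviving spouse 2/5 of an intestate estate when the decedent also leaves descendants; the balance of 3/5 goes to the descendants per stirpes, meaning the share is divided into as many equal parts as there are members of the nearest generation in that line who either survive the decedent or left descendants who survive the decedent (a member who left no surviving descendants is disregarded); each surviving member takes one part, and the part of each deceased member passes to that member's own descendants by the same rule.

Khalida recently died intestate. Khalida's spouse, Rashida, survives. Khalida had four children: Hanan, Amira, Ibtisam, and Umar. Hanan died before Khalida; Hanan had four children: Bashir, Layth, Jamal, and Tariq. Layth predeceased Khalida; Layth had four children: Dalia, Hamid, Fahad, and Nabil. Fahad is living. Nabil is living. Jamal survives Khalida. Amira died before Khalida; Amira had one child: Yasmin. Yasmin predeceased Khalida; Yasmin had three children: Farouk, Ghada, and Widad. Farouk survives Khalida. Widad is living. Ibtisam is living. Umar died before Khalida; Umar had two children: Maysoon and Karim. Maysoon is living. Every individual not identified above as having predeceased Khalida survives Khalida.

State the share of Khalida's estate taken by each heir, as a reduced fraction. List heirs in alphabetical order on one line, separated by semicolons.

Bashir 3/80; Dalia 3/320; Fahad 3/320; Farouk 1/20; Ghada 1/20; Hamid 3/320; Ibtisam 3/20; Jamal 3/80; Karim 3/40; Maysoon 3/40; Nabil 3/320; Rashida 2/5; Tariq 3/80; Widad 1/20

Rashida, as surviving spouse, takes 2/5.
The remaining 3/5 passes to Khalida's descendants per stirpes.
The 3/5 is divided into 4 equal shares of 3/20 among Hanan, Amira, Ibtisam, Umar.
Hanan predeceased; the 3/20 allotted to Hanan's branch passes to Hanan's issue by representation.
The 3/20 is divided into 4 equal shares of 3/80 among Bashir, Layth, Jamal, Tariq.
Bashir is living and takes 3/80.
Layth predeceased; the 3/80 allotted to Layth's branch passes to Layth's issue by representation.
The 3/80 is divided into 4 equal shares of 3/320 among Dalia, Hamid, Fahad, Nabil.
Dalia is living and takes 3/320.
Hamid is living and takes 3/320.
Fahad is living and takes 3/320.
Nabil is living and takes 3/320.
Jamal is living and takes 3/80.
Tariq is living and takes 3/80.
Amira predeceased; the 3/20 allotted to Amira's branch passes to Amira's issue by representation.
Yasmin's line is the sole branch at this level, so the full 3/20 passes to Yasmin's issue by representation.
The 3/20 is divided into 3 equal shares of 1/20 among Farouk, Ghada, Widad.
Farouk is living and takes 1/20.
Ghada is living and takes 1/20.
Widad is living and takes 1/20.
Ibtisam is living and takes 3/20.
Umar predeceased; the 3/20 allotted to Umar's branch passes to Umar's issue by representation.
The 3/20 is divided into 2 equal shares of 3/40 among Maysoon, Karim.
Maysoon is living and takes 3/40.
Karim is living and takes 3/40.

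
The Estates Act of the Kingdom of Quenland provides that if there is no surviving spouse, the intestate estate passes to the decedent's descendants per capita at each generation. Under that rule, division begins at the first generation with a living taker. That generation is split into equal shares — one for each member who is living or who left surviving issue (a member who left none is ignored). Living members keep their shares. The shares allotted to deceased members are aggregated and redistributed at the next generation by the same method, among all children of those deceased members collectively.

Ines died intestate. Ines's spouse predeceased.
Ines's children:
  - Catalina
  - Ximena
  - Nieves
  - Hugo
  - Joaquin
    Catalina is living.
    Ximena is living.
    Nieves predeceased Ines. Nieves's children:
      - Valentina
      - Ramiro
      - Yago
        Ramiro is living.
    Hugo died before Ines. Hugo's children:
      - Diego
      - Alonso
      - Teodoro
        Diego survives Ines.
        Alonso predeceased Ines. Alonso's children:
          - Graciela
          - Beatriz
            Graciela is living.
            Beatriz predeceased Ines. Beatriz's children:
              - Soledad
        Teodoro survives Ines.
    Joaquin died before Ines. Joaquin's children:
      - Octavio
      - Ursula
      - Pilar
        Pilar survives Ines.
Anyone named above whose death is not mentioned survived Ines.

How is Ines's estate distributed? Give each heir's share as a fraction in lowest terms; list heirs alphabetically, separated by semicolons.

There is no surviving spouse, so the entire estate passes to Ines's descendants per capita at each generation.
At generation 1 (Catalina, Ximena, Nieves, Hugo, Joaquin) there are 5 shares of (1)/5 = 1/5 each.
Living: Catalina and Ximena — each takes 1/5.
Deceased: Nieves, Hugo, and Joaquin. Their combined 3/5 is pooled and carried to generation 2.
At generation 2 (Valentina, Ramiro, Yago, Diego, Alonso, Teodoro, Octavio, Ursula, Pilar) there are 9 shares of (3/5)/9 = 1/15 each.
Living: Valentina, Ramiro, Yago, Diego, Teodoro, Octavio, Ursula, and Pilar — each takes 1/15.
Deceased: Alonso. That 1/15 share is carried to generation 3.
At generation 3 (Graciela, Beatriz) there are 2 shares of (1/15)/2 = 1/30 each.
Living: Graciela — each takes 1/30.
Deceased: Beatriz. That 1/30 share is carried to generation 4.
At generation 4 (Soledad) there are 1 shares of (1/30)/1 = 1/30 each.
Living: Soledad — each takes 1/30.

Catalina 1/5; Diego 1/15; Graciela 1/30; Octavio 1/15; Pilar 1/15; Ramiro 1/15; Soledad 1/30; Teodoro 1/15; Ursula 1/15; Valentina 1/15; Ximena 1/5; Yago 1/15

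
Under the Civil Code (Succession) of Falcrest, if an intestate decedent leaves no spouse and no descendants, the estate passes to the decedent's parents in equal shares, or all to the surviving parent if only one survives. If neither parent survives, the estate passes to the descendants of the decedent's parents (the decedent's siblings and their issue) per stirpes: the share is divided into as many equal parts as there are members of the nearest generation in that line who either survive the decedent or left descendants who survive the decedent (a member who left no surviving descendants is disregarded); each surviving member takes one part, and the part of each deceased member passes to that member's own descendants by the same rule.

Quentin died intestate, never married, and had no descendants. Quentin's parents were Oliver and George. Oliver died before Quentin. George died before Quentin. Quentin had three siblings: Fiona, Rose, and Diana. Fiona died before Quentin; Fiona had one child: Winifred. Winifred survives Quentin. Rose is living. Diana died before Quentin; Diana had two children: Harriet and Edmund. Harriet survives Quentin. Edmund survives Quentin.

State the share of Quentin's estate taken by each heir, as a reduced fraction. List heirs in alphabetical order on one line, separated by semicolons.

Edmund 1/6; Harriet 1/6; Rose 1/3; Winifred 1/3

Neither parent survives and there are no descendants, so the estate passes to Quentin's siblings and their issue per stirpes.
The estate is divided into 3 equal shares of 1/3 among Fiona, Rose, Diana.
Fiona predeceased; the 1/3 allotted to Fiona's branch passes to Fiona's issue by representation.
Winifred is the sole taker at this level and receives the full 1/3.
Rose is living and takes 1/3.
Diana predeceased; the 1/3 allotted to Diana's branch passes to Diana's issue by representation.
The 1/3 is divided into 2 equal shares of 1/6 among Harriet, Edmund.
Harriet is living and takes 1/6.
Edmund is living and takes 1/6.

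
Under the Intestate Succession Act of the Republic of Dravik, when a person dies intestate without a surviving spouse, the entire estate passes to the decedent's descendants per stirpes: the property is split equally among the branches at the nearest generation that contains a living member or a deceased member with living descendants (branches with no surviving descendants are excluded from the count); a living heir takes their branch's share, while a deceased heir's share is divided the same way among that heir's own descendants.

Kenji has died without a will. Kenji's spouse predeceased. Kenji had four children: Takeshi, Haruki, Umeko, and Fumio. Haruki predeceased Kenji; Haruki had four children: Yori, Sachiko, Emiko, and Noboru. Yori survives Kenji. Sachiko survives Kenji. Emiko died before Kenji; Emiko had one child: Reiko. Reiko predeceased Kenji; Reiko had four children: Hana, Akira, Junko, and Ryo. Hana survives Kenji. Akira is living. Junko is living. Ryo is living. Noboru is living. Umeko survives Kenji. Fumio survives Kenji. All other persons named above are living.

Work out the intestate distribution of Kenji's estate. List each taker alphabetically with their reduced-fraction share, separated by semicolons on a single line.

Akira 1/64; Fumio 1/4; Hana 1/64; Junko 1/64; Noboru 1/16; Ryo 1/64; Sachiko 1/16; Takeshi 1/4; Umeko 1/4; Yori 1/16

There is no surviving spouse, so the entire estate passes to Kenji's descendants per stirpes.
The estate is divided into 4 equal shares of 1/4 among Takeshi, Haruki, Umeko, Fumio.
Takeshi is living and takes 1/4.
Haruki predeceased; the 1/4 allotted to Haruki's branch passes to Haruki's issue by representation.
The 1/4 is divided into 4 equal shares of 1/16 among Yori, Sachiko, Emiko, Noboru.
Yori is living and takes 1/16.
Sachiko is living and takes 1/16.
Emiko predeceased; the 1/16 allotted to Emiko's branch passes to Emiko's issue by representation.
Reiko's line is the sole branch at this level, so the full 1/16 passes to Reiko's issue by representation.
The 1/16 is divided into 4 equal shares of 1/64 among Hana, Akira, Junko, Ryo.
Hana is living and takes 1/64.
Akira is living and takes 1/64.
Junko is living and takes 1/64.
Ryo is living and takes 1/64.
Noboru is living and takes 1/16.
Umeko is living and takes 1/4.
Fumio is living and takes 1/4.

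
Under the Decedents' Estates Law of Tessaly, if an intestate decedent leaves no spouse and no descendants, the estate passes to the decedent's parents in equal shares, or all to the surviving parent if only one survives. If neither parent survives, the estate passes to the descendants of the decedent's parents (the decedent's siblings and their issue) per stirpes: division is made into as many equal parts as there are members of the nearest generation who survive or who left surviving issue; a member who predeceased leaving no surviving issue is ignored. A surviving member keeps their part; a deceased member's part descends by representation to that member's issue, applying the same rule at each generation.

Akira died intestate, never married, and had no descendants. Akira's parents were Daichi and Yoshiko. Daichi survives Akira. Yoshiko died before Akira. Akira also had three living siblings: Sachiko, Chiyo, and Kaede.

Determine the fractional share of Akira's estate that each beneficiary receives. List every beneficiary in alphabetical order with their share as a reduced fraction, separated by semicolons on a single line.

Only one parent, Daichi, survives, so Daichi takes the entire estate. The siblings take nothing because a surviving parent has priority.

Daichi 1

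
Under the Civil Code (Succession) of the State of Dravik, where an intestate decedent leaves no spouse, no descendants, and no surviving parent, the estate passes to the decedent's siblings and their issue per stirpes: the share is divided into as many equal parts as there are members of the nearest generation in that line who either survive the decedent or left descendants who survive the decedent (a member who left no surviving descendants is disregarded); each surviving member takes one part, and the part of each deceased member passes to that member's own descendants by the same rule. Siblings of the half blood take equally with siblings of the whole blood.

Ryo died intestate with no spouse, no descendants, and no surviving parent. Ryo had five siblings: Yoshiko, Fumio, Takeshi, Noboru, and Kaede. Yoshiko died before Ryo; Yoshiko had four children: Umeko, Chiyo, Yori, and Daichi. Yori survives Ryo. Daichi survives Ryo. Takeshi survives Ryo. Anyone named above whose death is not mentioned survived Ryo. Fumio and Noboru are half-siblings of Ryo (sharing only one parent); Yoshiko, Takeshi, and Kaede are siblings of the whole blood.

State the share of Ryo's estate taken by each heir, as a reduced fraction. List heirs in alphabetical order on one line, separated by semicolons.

No spouse, descendants, or parent survives, so the estate passes to Ryo's siblings per stirpes.
Half-blood and whole-blood siblings take equally under the stated rule.
The estate is divided into 5 equal shares of 1/5 among Yoshiko, Fumio, Takeshi, Noboru, Kaede.
Yoshiko predeceased; the 1/5 allotted to Yoshiko's branch passes to Yoshiko's issue by representation.
The 1/5 is divided into 4 equal shares of 1/20 among Umeko, Chiyo, Yori, Daichi.
Umeko is living and takes 1/20.
Chiyo is living and takes 1/20.
Yori is living and takes 1/20.
Daichi is living and takes 1/20.
Fumio is living and takes 1/5.
Takeshi is living and takes 1/5.
Noboru is living and takes 1/5.
Kaede is living and takes 1/5.

Chiyo 1/20; Daichi 1/20; Fumio 1/5; Kaede 1/5; Noboru 1/5; Takeshi 1/5; Umeko 1/20; Yori 1/20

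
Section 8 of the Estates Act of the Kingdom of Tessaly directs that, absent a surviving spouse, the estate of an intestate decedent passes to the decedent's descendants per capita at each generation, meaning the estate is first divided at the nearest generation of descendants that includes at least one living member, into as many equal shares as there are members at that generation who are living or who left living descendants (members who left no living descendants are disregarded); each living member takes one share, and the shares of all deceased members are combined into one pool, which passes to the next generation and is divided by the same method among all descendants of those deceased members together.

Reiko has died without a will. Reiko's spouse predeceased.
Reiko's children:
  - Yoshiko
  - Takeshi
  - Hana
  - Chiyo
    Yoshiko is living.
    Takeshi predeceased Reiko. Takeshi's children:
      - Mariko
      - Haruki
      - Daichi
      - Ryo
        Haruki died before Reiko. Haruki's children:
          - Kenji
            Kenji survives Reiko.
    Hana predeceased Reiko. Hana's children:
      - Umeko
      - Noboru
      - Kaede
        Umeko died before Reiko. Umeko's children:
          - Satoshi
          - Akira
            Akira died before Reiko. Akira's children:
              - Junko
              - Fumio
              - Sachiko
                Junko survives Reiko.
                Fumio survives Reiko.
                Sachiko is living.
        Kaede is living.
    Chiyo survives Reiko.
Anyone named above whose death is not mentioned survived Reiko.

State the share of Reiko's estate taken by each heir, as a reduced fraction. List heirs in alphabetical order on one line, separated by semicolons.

There is no surviving spouse, so the entire estate passes to Reiko's descendants per capita at each generation.
At generation 1 (Yoshiko, Takeshi, Hana, Chiyo) there are 4 shares of (1)/4 = 1/4 each.
Living: Yoshiko and Chiyo — each takes 1/4.
Deceased: Takeshi and Hana. Their combined 1/2 is pooled and carried to generation 2.
At generation 2 (Mariko, Haruki, Daichi, Ryo, Umeko, Noboru, Kaede) there are 7 shares of (1/2)/7 = 1/14 each.
Living: Mariko, Daichi, Ryo, Noboru, and Kaede — each takes 1/14.
Deceased: Haruki and Umeko. Their combined 1/7 is pooled and carried to generation 3.
At generation 3 (Kenji, Satoshi, Akira) there are 3 shares of (1/7)/3 = 1/21 each.
Living: Kenji and Satoshi — each takes 1/21.
Deceased: Akira. That 1/21 share is carried to generation 4.
At generation 4 (Junko, Fumio, Sachiko) there are 3 shares of (1/21)/3 = 1/63 each.
Living: Junko, Fumio, and Sachiko — each takes 1/63.

Chiyo 1/4; Daichi 1/14; Fumio 1/63; Junko 1/63; Kaede 1/14; Kenji 1/21; Mariko 1/14; Noboru 1/14; Ryo 1/14; Sachiko 1/63; Satoshi 1/21; Yoshiko 1/4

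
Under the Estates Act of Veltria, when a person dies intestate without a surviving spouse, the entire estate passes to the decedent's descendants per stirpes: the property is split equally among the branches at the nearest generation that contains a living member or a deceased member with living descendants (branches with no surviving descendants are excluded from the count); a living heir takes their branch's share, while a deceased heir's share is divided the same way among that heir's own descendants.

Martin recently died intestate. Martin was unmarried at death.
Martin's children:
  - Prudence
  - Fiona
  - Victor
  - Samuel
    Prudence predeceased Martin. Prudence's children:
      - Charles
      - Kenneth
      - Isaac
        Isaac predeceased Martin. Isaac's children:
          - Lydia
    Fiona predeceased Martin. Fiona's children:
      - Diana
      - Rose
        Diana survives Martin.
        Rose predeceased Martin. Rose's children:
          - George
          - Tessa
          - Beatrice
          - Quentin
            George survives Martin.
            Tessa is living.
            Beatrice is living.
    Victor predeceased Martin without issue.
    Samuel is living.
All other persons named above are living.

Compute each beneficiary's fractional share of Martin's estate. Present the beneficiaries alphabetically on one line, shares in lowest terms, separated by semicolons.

Beatrice 1/24; Charles 1/9; Diana 1/6; George 1/24; Kenneth 1/9; Lydia 1/9; Quentin 1/24; Samuel 1/3; Tessa 1/24

There is no surviving spouse, so the entire estate passes to Martin's descendants per stirpes.
Victor left no surviving issue, so that branch lapses and is disregarded.
The estate is divided into 3 equal shares of 1/3 among Prudence, Fiona, Samuel.
Prudence predeceased; the 1/3 allotted to Prudence's branch passes to Prudence's issue by representation.
The 1/3 is divided into 3 equal shares of 1/9 among Charles, Kenneth, Isaac.
Charles is living and takes 1/9.
Kenneth is living and takes 1/9.
Isaac predeceased; the 1/9 allotted to Isaac's branch passes to Isaac's issue by representation.
Lydia is the sole taker at this level and receives the full 1/9.
Fiona predeceased; the 1/3 allotted to Fiona's branch passes to Fiona's issue by representation.
The 1/3 is divided into 2 equal shares of 1/6 among Diana, Rose.
Diana is living and takes 1/6.
Rose predeceased; the 1/6 allotted to Rose's branch passes to Rose's issue by representation.
The 1/6 is divided into 4 equal shares of 1/24 among George, Tessa, Beatrice, Quentin.
George is living and takes 1/24.
Tessa is living and takes 1/24.
Beatrice is living and takes 1/24.
Quentin is living and takes 1/24.
Samuel is living and takes 1/3.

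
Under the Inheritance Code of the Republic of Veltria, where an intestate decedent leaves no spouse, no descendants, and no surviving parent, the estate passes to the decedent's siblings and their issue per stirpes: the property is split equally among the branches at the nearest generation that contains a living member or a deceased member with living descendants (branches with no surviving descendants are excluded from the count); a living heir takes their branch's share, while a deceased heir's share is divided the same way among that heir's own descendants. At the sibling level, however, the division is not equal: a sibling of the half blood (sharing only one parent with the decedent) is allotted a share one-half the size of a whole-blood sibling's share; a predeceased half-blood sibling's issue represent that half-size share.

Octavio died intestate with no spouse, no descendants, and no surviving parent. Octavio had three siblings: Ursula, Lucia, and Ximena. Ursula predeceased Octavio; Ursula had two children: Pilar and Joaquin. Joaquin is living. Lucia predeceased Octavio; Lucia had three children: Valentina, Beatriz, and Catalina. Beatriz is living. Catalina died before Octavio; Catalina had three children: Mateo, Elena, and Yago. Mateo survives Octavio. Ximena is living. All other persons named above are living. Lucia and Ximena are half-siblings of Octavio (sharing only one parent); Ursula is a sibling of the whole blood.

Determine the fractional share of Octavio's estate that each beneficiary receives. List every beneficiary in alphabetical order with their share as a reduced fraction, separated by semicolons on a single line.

Beatriz 1/12; Elena 1/36; Joaquin 1/4; Mateo 1/36; Pilar 1/4; Valentina 1/12; Ximena 1/4; Yago 1/36

No spouse, descendants, or parent survives, so the estate passes to Octavio's siblings per stirpes.
Half-blood siblings count for one-half the weight of whole-blood siblings at the initial division.
Dividing 1 in proportion to weights (total weight 2): Ursula (weight 1) → 1/2; Lucia (weight 1/2) → 1/4; Ximena (weight 1/2) → 1/4.
Ursula predeceased; the 1/2 allotted to Ursula's branch passes to Ursula's issue by representation.
The 1/2 is divided into 2 equal shares of 1/4 among Pilar, Joaquin.
Pilar is living and takes 1/4.
Joaquin is living and takes 1/4.
Lucia predeceased; the 1/4 allotted to Lucia's branch passes to Lucia's issue by representation.
The 1/4 is divided into 3 equal shares of 1/12 among Valentina, Beatriz, Catalina.
Valentina is living and takes 1/12.
Beatriz is living and takes 1/12.
Catalina predeceased; the 1/12 allotted to Catalina's branch passes to Catalina's issue by representation.
The 1/12 is divided into 3 equal shares of 1/36 among Mateo, Elena, Yago.
Mateo is living and takes 1/36.
Elena is living and takes 1/36.
Yago is living and takes 1/36.
Ximena is living and takes 1/4.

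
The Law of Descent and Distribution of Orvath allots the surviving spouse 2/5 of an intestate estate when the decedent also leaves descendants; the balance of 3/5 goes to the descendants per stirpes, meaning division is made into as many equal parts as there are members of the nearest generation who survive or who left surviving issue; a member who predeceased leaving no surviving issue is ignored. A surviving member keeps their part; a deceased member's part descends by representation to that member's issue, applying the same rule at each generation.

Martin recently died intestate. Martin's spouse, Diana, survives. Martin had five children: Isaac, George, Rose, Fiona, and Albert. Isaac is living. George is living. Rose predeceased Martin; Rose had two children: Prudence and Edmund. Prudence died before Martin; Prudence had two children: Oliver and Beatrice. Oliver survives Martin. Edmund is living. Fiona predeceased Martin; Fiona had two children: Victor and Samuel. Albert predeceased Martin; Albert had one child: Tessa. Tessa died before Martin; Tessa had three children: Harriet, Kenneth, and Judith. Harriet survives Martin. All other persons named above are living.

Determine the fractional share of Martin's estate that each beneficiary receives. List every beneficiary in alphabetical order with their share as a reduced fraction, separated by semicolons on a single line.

Diana, as surviving spouse, takes 2/5.
The remaining 3/5 passes to Martin's descendants per stirpes.
The 3/5 is divided into 5 equal shares of 3/25 among Isaac, George, Rose, Fiona, Albert.
Isaac is living and takes 3/25.
George is living and takes 3/25.
Rose predeceased; the 3/25 allotted to Rose's branch passes to Rose's issue by representation.
The 3/25 is divided into 2 equal shares of 3/50 among Prudence, Edmund.
Prudence predeceased; the 3/50 allotted to Prudence's branch passes to Prudence's issue by representation.
The 3/50 is divided into 2 equal shares of 3/100 among Oliver, Beatrice.
Oliver is living and takes 3/100.
Beatrice is living and takes 3/100.
Edmund is living and takes 3/50.
Fiona predeceased; the 3/25 allotted to Fiona's branch passes to Fiona's issue by representation.
The 3/25 is divided into 2 equal shares of 3/50 among Victor, Samuel.
Victor is living and takes 3/50.
Samuel is living and takes 3/50.
Albert predeceased; the 3/25 allotted to Albert's branch passes to Albert's issue by representation.
Tessa's line is the sole branch at this level, so the full 3/25 passes to Tessa's issue by representation.
The 3/25 is divided into 3 equal shares of 1/25 among Harriet, Kenneth, Judith.
Harriet is living and takes 1/25.
Kenneth is living and takes 1/25.
Judith is living and takes 1/25.

Beatrice 3/100; Diana 2/5; Edmund 3/50; George 3/25; Harriet 1/25; Isaac 3/25; Judith 1/25; Kenneth 1/25; Oliver 3/100; Samuel 3/50; Victor 3/50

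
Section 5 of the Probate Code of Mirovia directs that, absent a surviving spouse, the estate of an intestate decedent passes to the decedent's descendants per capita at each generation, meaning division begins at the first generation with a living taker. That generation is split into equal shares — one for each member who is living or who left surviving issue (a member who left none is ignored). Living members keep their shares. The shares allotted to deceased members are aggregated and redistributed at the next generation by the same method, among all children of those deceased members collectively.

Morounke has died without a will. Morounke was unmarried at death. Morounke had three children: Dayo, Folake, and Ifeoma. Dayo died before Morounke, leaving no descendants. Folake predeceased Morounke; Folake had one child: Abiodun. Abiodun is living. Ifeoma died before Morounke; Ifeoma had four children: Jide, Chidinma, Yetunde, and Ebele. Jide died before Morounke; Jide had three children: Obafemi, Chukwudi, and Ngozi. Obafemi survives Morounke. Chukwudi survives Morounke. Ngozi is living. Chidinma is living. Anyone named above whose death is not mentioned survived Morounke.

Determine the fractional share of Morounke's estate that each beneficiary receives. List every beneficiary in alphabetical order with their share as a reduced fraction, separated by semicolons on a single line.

There is no surviving spouse, so the entire estate passes to Morounke's descendants per capita at each generation.
No one at generation 1 (Folake, Ifeoma) is living; moving to the next generation.
At generation 2 (Abiodun, Jide, Chidinma, Yetunde, Ebele) there are 5 shares of (1)/5 = 1/5 each.
Living: Abiodun, Chidinma, Yetunde, and Ebele — each takes 1/5.
Deceased: Jide. That 1/5 share is carried to generation 3.
At generation 3 (Obafemi, Chukwudi, Ngozi) there are 3 shares of (1/5)/3 = 1/15 each.
Living: Obafemi, Chukwudi, and Ngozi — each takes 1/15.

Abiodun 1/5; Chidinma 1/5; Chukwudi 1/15; Ebele 1/5; Ngozi 1/15; Obafemi 1/15; Yetunde 1/5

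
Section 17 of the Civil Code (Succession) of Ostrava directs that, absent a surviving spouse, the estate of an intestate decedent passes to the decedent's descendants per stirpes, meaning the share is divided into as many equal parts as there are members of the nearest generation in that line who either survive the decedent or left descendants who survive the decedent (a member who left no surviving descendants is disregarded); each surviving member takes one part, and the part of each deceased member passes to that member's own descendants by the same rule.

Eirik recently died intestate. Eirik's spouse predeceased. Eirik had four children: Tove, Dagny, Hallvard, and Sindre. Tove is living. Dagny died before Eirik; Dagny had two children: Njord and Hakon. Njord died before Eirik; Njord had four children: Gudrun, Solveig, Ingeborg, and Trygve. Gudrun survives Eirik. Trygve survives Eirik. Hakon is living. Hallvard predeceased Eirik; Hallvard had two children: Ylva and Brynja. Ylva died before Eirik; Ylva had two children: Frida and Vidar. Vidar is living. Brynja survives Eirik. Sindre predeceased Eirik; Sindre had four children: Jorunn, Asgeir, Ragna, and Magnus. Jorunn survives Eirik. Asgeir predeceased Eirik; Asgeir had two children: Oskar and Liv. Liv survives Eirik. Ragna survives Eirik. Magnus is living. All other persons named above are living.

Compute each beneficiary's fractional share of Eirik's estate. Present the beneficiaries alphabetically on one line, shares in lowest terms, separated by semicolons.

There is no surviving spouse, so the entire estate passes to Eirik's descendants per stirpes.
The estate is divided into 4 equal shares of 1/4 among Tove, Dagny, Hallvard, Sindre.
Tove is living and takes 1/4.
Dagny predeceased; the 1/4 allotted to Dagny's branch passes to Dagny's issue by representation.
The 1/4 is divided into 2 equal shares of 1/8 among Njord, Hakon.
Njord predeceased; the 1/8 allotted to Njord's branch passes to Njord's issue by representation.
The 1/8 is divided into 4 equal shares of 1/32 among Gudrun, Solveig, Ingeborg, Trygve.
Gudrun is living and takes 1/32.
Solveig is living and takes 1/32.
Ingeborg is living and takes 1/32.
Trygve is living and takes 1/32.
Hakon is living and takes 1/8.
Hallvard predeceased; the 1/4 allotted to Hallvard's branch passes to Hallvard's issue by representation.
The 1/4 is divided into 2 equal shares of 1/8 among Ylva, Brynja.
Ylva predeceased; the 1/8 allotted to Ylva's branch passes to Ylva's issue by representation.
The 1/8 is divided into 2 equal shares of 1/16 among Frida, Vidar.
Frida is living and takes 1/16.
Vidar is living and takes 1/16.
Brynja is living and takes 1/8.
Sindre predeceased; the 1/4 allotted to Sindre's branch passes to Sindre's issue by representation.
The 1/4 is divided into 4 equal shares of 1/16 among Jorunn, Asgeir, Ragna, Magnus.
Jorunn is living and takes 1/16.
Asgeir predeceased; the 1/16 allotted to Asgeir's branch passes to Asgeir's issue by representation.
The 1/16 is divided into 2 equal shares of 1/32 among Oskar, Liv.
Oskar is living and takes 1/32.
Liv is living and takes 1/32.
Ragna is living and takes 1/16.
Magnus is living and takes 1/16.

Brynja 1/8; Frida 1/16; Gudrun 1/32; Hakon 1/8; Ingeborg 1/32; Jorunn 1/16; Liv 1/32; Magnus 1/16; Oskar 1/32; Ragna 1/16; Solveig 1/32; Tove 1/4; Trygve 1/32; Vidar 1/16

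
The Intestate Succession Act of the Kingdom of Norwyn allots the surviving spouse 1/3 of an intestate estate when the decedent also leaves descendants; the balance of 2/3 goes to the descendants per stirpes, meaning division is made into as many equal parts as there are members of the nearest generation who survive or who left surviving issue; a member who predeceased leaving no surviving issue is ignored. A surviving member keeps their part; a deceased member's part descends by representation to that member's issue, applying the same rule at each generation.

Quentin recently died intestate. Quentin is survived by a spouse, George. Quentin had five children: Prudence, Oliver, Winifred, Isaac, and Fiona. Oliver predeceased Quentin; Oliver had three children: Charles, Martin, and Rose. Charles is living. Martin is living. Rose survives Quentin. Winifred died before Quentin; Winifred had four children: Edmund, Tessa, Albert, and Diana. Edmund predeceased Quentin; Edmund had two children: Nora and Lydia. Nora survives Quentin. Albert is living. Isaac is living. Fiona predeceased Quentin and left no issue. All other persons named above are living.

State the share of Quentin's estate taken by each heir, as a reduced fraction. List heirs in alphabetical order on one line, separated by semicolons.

George, as surviving spouse, takes 1/3.
The remaining 2/3 passes to Quentin's descendants per stirpes.
Fiona left no surviving issue, so that branch lapses and is disregarded.
The 2/3 is divided into 4 equal shares of 1/6 among Prudence, Oliver, Winifred, Isaac.
Prudence is living and takes 1/6.
Oliver predeceased; the 1/6 allotted to Oliver's branch passes to Oliver's issue by representation.
The 1/6 is divided into 3 equal shares of 1/18 among Charles, Martin, Rose.
Charles is living and takes 1/18.
Martin is living and takes 1/18.
Rose is living and takes 1/18.
Winifred predeceased; the 1/6 allotted to Winifred's branch passes to Winifred's issue by representation.
The 1/6 is divided into 4 equal shares of 1/24 among Edmund, Tessa, Albert, Diana.
Edmund predeceased; the 1/24 allotted to Edmund's branch passes to Edmund's issue by representation.
The 1/24 is divided into 2 equal shares of 1/48 among Nora, Lydia.
Nora is living and takes 1/48.
Lydia is living and takes 1/48.
Tessa is living and takes 1/24.
Albert is living and takes 1/24.
Diana is living and takes 1/24.
Isaac is living and takes 1/6.

Albert 1/24; Charles 1/18; Diana 1/24; George 1/3; Isaac 1/6; Lydia 1/48; Martin 1/18; Nora 1/48; Prudence 1/6; Rose 1/18; Tessa 1/24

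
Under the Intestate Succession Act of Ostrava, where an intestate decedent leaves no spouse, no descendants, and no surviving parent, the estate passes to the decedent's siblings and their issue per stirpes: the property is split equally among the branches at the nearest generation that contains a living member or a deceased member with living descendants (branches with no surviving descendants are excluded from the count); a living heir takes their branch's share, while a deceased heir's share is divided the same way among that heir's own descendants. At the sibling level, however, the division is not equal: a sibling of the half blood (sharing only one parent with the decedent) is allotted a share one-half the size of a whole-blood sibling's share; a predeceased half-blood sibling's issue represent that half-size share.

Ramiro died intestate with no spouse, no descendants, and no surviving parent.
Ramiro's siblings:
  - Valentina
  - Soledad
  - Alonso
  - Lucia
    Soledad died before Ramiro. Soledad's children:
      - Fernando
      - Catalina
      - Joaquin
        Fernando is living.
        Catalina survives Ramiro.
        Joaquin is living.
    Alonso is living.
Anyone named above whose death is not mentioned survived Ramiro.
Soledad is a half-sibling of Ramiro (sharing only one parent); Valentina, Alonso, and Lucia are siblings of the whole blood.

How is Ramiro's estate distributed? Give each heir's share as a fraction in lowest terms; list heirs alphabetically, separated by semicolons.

No spouse, descendants, or parent survives, so the estate passes to Ramiro's siblings per stirpes.
Half-blood siblings count for one-half the weight of whole-blood siblings at the initial division.
Dividing 1 in proportion to weights (total weight 7/2): Valentina (weight 1) → 2/7; Soledad (weight 1/2) → 1/7; Alonso (weight 1) → 2/7; Lucia (weight 1) → 2/7.
Valentina is living and takes 2/7.
Soledad predeceased; the 1/7 allotted to Soledad's branch passes to Soledad's issue by representation.
The 1/7 is divided into 3 equal shares of 1/21 among Fernando, Catalina, Joaquin.
Fernando is living and takes 1/21.
Catalina is living and takes 1/21.
Joaquin is living and takes 1/21.
Alonso is living and takes 2/7.
Lucia is living and takes 2/7.

Alonso 2/7; Catalina 1/21; Fernando 1/21; Joaquin 1/21; Lucia 2/7; Valentina 2/7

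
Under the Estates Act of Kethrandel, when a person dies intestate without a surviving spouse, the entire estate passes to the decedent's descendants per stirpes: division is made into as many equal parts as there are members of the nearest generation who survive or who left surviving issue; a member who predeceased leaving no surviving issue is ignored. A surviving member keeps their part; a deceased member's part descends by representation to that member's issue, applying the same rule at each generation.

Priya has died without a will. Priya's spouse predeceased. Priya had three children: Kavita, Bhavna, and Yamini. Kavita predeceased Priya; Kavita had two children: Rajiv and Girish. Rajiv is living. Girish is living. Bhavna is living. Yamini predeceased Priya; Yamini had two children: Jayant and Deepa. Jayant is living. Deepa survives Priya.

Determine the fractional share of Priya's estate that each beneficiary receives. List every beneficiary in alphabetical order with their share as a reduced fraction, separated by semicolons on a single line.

Bhavna 1/3; Deepa 1/6; Girish 1/6; Jayant 1/6; Rajiv 1/6

There is no surviving spouse, so the entire estate passes to Priya's descendants per stirpes.
The estate is divided into 3 equal shares of 1/3 among Kavita, Bhavna, Yamini.
Kavita predeceased; the 1/3 allotted to Kavita's branch passes to Kavita's issue by representation.
The 1/3 is divided into 2 equal shares of 1/6 among Rajiv, Girish.
Rajiv is living and takes 1/6.
Girish is living and takes 1/6.
Bhavna is living and takes 1/3.
Yamini predeceased; the 1/3 allotted to Yamini's branch passes to Yamini's issue by representation.
The 1/3 is divided into 2 equal shares of 1/6 among Jayant, Deepa.
Jayant is living and takes 1/6.
Deepa is living and takes 1/6.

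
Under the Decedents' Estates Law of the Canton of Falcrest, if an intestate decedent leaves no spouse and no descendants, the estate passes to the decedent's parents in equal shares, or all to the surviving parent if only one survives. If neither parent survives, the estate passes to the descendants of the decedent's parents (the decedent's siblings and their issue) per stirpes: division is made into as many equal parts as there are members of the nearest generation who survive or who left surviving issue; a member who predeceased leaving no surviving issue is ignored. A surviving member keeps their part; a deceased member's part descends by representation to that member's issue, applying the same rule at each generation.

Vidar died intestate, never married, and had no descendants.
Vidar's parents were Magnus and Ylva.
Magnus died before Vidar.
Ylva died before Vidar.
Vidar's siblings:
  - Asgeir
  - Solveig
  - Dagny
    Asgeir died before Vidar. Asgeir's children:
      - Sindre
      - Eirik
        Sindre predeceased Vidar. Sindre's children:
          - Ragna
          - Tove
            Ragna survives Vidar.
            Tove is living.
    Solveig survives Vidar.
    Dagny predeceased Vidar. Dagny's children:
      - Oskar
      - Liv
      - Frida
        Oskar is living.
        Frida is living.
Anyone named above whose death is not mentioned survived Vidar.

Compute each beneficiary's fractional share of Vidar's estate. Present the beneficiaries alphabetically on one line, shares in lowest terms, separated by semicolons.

Neither parent survives and there are no descendants, so the estate passes to Vidar's siblings and their issue per stirpes.
The estate is divided into 3 equal shares of 1/3 among Asgeir, Solveig, Dagny.
Asgeir predeceased; the 1/3 allotted to Asgeir's branch passes to Asgeir's issue by representation.
The 1/3 is divided into 2 equal shares of 1/6 among Sindre, Eirik.
Sindre predeceased; the 1/6 allotted to Sindre's branch passes to Sindre's issue by representation.
The 1/6 is divided into 2 equal shares of 1/12 among Ragna, Tove.
Ragna is living and takes 1/12.
Tove is living and takes 1/12.
Eirik is living and takes 1/6.
Solveig is living and takes 1/3.
Dagny predeceased; the 1/3 allotted to Dagny's branch passes to Dagny's issue by representation.
The 1/3 is divided into 3 equal shares of 1/9 among Oskar, Liv, Frida.
Oskar is living and takes 1/9.
Liv is living and takes 1/9.
Frida is living and takes 1/9.

Eirik 1/6; Frida 1/9; Liv 1/9; Oskar 1/9; Ragna 1/12; Solveig 1/3; Tove 1/12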